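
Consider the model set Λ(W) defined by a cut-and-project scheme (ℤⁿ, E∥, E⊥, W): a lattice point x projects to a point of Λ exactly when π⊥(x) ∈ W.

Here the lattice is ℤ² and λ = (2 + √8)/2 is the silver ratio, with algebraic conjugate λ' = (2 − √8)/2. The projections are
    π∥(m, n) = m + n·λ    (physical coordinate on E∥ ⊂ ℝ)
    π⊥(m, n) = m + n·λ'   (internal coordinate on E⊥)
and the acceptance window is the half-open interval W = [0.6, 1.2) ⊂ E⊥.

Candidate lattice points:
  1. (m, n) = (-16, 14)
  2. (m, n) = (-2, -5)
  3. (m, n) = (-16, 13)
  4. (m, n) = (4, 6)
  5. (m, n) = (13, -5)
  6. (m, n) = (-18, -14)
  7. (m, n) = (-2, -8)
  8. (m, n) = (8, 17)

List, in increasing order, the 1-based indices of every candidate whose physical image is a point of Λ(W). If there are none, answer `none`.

8

Compute λ' = (2−√8)/2 = -0.41421, so π⊥(m,n) = m -0.41421·n.
#1 (-16,14): internal coord -16 + (14)·λ' = -21.79899; -21.79899 ∉ [0.6, 1.2) → out
#2 (-2,-5): internal coord -2 + (-5)·λ' = +0.07107; +0.07107 ∉ [0.6, 1.2) → out
#3 (-16,13): internal coord -16 + (13)·λ' = -21.38478; -21.38478 ∉ [0.6, 1.2) → out
#4 (4,6): internal coord 4 + (6)·λ' = +1.51472; +1.51472 ∉ [0.6, 1.2) → out
#5 (13,-5): internal coord 13 + (-5)·λ' = +15.07107; +15.07107 ∉ [0.6, 1.2) → out
#6 (-18,-14): internal coord -18 + (-14)·λ' = -12.20101; -12.20101 ∉ [0.6, 1.2) → out
#7 (-2,-8): internal coord -2 + (-8)·λ' = +1.31371; +1.31371 ∉ [0.6, 1.2) → out
#8 (8,17): internal coord 8 + (17)·λ' = +0.95837; +0.95837 ∈ [0.6, 1.2) → IN Λ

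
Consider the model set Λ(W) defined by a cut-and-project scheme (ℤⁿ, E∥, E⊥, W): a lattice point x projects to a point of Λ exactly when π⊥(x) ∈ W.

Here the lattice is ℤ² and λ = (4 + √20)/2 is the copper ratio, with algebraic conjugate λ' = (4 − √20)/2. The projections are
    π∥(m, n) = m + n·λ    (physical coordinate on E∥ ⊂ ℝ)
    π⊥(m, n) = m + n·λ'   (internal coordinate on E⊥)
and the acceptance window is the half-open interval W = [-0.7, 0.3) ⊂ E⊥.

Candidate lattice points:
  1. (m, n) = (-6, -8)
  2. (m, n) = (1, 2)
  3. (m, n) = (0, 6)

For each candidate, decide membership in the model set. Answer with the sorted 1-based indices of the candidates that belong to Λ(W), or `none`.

Numerically λ ≈ 4.23607 and λ' = −1/λ ≈ -0.23607.
[1] lift (-6,-8): star map gives -4.11146; window check -0.7 ≤ -4.11146 < 0.3 is false → out
[2] lift (1,2): star map gives 0.52786; window check -0.7 ≤ 0.52786 < 0.3 is false → out
[3] lift (0,6): star map gives -1.41641; window check -0.7 ≤ -1.41641 < 0.3 is false → out

none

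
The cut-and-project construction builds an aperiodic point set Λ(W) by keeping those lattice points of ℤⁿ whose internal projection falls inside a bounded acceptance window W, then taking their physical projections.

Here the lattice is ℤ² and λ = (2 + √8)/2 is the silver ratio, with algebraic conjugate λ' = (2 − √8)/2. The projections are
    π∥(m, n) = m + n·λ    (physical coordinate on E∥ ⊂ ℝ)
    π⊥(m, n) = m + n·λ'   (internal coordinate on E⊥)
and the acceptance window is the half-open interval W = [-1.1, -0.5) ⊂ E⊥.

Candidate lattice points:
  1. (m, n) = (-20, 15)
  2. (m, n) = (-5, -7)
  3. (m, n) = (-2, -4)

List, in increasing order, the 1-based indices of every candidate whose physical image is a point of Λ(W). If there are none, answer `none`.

λ' = (2−√8)/2 ≈ -0.41421.
#1 (-20,15): internal coord -20 + (15)·λ' = -26.21320; -26.21320 ∉ [-1.1, -0.5) → out
#2 (-5,-7): internal coord -5 + (-7)·λ' = -2.10051; -2.10051 ∉ [-1.1, -0.5) → out
#3 (-2,-4): internal coord -2 + (-4)·λ' = -0.34315; -0.34315 ∉ [-1.1, -0.5) → out

none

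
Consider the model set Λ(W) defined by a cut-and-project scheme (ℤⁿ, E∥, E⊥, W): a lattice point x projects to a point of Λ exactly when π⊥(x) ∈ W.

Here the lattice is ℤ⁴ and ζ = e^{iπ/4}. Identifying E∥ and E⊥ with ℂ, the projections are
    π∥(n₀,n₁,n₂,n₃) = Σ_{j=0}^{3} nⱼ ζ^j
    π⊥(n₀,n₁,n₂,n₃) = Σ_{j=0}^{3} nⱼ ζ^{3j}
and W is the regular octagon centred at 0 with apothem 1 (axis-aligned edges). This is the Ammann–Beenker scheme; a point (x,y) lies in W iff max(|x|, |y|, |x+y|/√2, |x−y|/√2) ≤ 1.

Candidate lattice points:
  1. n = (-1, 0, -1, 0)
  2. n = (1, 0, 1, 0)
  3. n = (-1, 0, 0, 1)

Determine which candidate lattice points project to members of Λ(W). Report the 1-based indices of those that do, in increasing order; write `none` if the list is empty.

π⊥(n) = n₀ + n₁ζ³ + n₂ζ⁶ + n₃ζ⁹ where ζ = e^{iπ/4}.
candidate 1: n = (-1, 0, -1, 0) → π⊥ ≈ (-1.0000, +1.0000); max(|x|,|y|,|x±y|/√2) = 1.4142 > 1 ⇒ ∉ W
candidate 2: n = (1, 0, 1, 0) → π⊥ ≈ (+1.0000, -1.0000); max(|x|,|y|,|x±y|/√2) = 1.4142 > 1 ⇒ ∉ W
candidate 3: n = (-1, 0, 0, 1) → π⊥ ≈ (-0.2929, +0.7071); max(|x|,|y|,|x±y|/√2) = 0.7071 ≤ 1 ⇒ ∈ W

3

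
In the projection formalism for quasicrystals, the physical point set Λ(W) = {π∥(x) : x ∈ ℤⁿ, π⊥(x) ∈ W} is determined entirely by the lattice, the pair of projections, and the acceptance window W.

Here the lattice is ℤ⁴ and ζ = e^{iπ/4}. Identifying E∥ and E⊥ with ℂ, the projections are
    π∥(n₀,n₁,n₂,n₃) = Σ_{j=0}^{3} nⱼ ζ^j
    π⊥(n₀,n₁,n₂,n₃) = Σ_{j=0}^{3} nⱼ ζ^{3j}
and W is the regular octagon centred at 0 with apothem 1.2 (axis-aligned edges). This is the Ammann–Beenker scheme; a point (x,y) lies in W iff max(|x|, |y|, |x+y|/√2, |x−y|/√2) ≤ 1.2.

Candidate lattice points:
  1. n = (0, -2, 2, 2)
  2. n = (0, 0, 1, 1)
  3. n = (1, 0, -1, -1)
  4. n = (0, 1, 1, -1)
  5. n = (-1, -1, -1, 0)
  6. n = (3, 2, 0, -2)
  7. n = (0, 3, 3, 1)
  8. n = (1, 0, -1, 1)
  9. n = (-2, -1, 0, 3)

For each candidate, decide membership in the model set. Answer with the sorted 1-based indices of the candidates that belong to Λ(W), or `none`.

Internal map: ζ^{3j} for j=0..3 gives (1,0), (−√2/2,√2/2), (0,−1), (√2/2,√2/2).
candidate 1: n = (0, -2, 2, 2) → π⊥ ≈ (+2.82843, -2.00000); max(|x|,|y|,|x±y|/√2) = 3.41421 > 1.2 ⇒ ∉ W
candidate 2: n = (0, 0, 1, 1) → π⊥ ≈ (+0.70711, -0.29289); max(|x|,|y|,|x±y|/√2) = 0.70711 ≤ 1.2 ⇒ ∈ W
candidate 3: n = (1, 0, -1, -1) → π⊥ ≈ (+0.29289, +0.29289); max(|x|,|y|,|x±y|/√2) = 0.41421 ≤ 1.2 ⇒ ∈ W
candidate 4: n = (0, 1, 1, -1) → π⊥ ≈ (-1.41421, -1.00000); max(|x|,|y|,|x±y|/√2) = 1.70711 > 1.2 ⇒ ∉ W
candidate 5: n = (-1, -1, -1, 0) → π⊥ ≈ (-0.29289, +0.29289); max(|x|,|y|,|x±y|/√2) = 0.41421 ≤ 1.2 ⇒ ∈ W
candidate 6: n = (3, 2, 0, -2) → π⊥ ≈ (+0.17157, +0.00000); max(|x|,|y|,|x±y|/√2) = 0.17157 ≤ 1.2 ⇒ ∈ W
candidate 7: n = (0, 3, 3, 1) → π⊥ ≈ (-1.41421, -0.17157); max(|x|,|y|,|x±y|/√2) = 1.41421 > 1.2 ⇒ ∉ W
candidate 8: n = (1, 0, -1, 1) → π⊥ ≈ (+1.70711, +1.70711); max(|x|,|y|,|x±y|/√2) = 2.41421 > 1.2 ⇒ ∉ W
candidate 9: n = (-2, -1, 0, 3) → π⊥ ≈ (+0.82843, +1.41421); max(|x|,|y|,|x±y|/√2) = 1.58579 > 1.2 ⇒ ∉ W

2, 3, 5, 6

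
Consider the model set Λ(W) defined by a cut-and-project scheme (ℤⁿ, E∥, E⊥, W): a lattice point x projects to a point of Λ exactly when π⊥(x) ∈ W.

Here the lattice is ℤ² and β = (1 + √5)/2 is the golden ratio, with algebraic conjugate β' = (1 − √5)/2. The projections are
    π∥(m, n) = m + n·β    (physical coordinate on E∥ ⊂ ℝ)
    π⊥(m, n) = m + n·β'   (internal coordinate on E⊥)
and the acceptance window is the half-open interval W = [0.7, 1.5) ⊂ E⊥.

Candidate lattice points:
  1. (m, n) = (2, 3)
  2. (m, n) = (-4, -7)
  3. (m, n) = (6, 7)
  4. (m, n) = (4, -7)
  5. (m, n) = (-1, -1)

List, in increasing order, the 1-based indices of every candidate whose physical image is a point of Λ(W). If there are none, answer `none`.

β' = (1−√5)/2 ≈ -0.618034.
candidate 1: (m,n)=(2,3) → π∥ = 2+3·β ≈ 6.854102, π⊥ = 2+3·β' ≈ 0.145898 ∉ [0.7, 1.5) ⇒ out
candidate 2: (m,n)=(-4,-7) → π∥ = -4-7·β ≈ -15.326238, π⊥ = -4-7·β' ≈ 0.326238 ∉ [0.7, 1.5) ⇒ out
candidate 3: (m,n)=(6,7) → π∥ = 6+7·β ≈ 17.326238, π⊥ = 6+7·β' ≈ 1.673762 ∉ [0.7, 1.5) ⇒ out
candidate 4: (m,n)=(4,-7) → π∥ = 4-7·β ≈ -7.326238, π⊥ = 4-7·β' ≈ 8.326238 ∉ [0.7, 1.5) ⇒ out
candidate 5: (m,n)=(-1,-1) → π∥ = -1-1·β ≈ -2.618034, π⊥ = -1-1·β' ≈ -0.381966 ∉ [0.7, 1.5) ⇒ out

none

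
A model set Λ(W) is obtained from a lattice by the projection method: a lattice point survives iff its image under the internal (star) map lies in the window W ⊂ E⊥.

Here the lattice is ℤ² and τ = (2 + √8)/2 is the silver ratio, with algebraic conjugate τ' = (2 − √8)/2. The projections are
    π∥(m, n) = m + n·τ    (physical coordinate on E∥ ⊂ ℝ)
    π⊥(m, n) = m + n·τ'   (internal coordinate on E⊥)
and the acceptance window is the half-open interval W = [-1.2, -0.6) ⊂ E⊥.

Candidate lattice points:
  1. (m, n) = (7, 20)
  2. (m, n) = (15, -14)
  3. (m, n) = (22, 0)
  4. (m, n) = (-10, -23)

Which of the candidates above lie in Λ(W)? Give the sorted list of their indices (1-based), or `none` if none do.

τ' = (2−√8)/2 ≈ -0.4142.
#1 (7,20): internal coord 7 + (20)·τ' = -1.2843; -1.2843 ∉ [-1.2, -0.6) → out
#2 (15,-14): internal coord 15 + (-14)·τ' = +20.7990; +20.7990 ∉ [-1.2, -0.6) → out
#3 (22,0): internal coord 22 + (0)·τ' = +22.0000; +22.0000 ∉ [-1.2, -0.6) → out
#4 (-10,-23): internal coord -10 + (-23)·τ' = -0.4731; -0.4731 ∉ [-1.2, -0.6) → out

none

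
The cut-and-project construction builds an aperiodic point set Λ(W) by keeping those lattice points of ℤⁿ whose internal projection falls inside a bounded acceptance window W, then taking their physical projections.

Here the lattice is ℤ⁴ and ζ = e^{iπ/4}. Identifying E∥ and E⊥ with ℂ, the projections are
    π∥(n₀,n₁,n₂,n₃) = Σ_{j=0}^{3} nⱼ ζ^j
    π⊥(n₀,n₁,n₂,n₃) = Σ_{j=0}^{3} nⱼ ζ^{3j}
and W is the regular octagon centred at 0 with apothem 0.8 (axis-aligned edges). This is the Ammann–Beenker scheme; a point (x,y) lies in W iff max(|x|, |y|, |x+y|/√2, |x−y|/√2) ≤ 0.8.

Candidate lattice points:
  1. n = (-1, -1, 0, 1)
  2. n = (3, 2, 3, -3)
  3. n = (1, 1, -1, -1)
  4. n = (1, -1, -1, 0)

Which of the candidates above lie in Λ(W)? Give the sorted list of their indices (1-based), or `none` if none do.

With ζ = e^{iπ/4} the internal vectors are ζ^0,ζ^3,ζ^6,ζ^9.
candidate 1: n = (-1, -1, 0, 1) → π⊥ ≈ (+0.4142, +0.0000); max(|x|,|y|,|x±y|/√2) = 0.4142 ≤ 0.8 ⇒ ∈ W
candidate 2: n = (3, 2, 3, -3) → π⊥ ≈ (-0.5355, -3.7071); max(|x|,|y|,|x±y|/√2) = 3.7071 > 0.8 ⇒ ∉ W
candidate 3: n = (1, 1, -1, -1) → π⊥ ≈ (-0.4142, +1.0000); max(|x|,|y|,|x±y|/√2) = 1.0000 > 0.8 ⇒ ∉ W
candidate 4: n = (1, -1, -1, 0) → π⊥ ≈ (+1.7071, +0.2929); max(|x|,|y|,|x±y|/√2) = 1.7071 > 0.8 ⇒ ∉ W

1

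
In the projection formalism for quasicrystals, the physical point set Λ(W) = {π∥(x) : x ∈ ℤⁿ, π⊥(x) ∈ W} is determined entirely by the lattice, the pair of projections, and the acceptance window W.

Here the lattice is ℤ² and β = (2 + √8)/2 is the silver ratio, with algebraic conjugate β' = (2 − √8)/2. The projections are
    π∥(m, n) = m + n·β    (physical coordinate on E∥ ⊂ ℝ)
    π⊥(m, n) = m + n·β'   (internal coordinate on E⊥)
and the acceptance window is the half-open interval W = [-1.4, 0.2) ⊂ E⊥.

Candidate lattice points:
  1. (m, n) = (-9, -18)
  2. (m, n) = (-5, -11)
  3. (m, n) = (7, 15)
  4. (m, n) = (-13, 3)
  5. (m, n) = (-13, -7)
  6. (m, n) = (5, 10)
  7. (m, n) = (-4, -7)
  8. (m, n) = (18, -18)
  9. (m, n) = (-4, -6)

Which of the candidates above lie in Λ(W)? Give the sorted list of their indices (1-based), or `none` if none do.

β' = (2−√8)/2 ≈ -0.414214.
candidate 1: (m,n)=(-9,-18) → π∥ = -9-18·β ≈ -52.455844, π⊥ = -9-18·β' ≈ -1.544156 ∉ [-1.4, 0.2) ⇒ out
candidate 2: (m,n)=(-5,-11) → π∥ = -5-11·β ≈ -31.556349, π⊥ = -5-11·β' ≈ -0.443651 ∈ [-1.4, 0.2) ⇒ IN Λ
candidate 3: (m,n)=(7,15) → π∥ = 7+15·β ≈ 43.213203, π⊥ = 7+15·β' ≈ 0.786797 ∉ [-1.4, 0.2) ⇒ out
candidate 4: (m,n)=(-13,3) → π∥ = -13+3·β ≈ -5.757359, π⊥ = -13+3·β' ≈ -14.242641 ∉ [-1.4, 0.2) ⇒ out
candidate 5: (m,n)=(-13,-7) → π∥ = -13-7·β ≈ -29.899495, π⊥ = -13-7·β' ≈ -10.100505 ∉ [-1.4, 0.2) ⇒ out
candidate 6: (m,n)=(5,10) → π∥ = 5+10·β ≈ 29.142136, π⊥ = 5+10·β' ≈ 0.857864 ∉ [-1.4, 0.2) ⇒ out
candidate 7: (m,n)=(-4,-7) → π∥ = -4-7·β ≈ -20.899495, π⊥ = -4-7·β' ≈ -1.100505 ∈ [-1.4, 0.2) ⇒ IN Λ
candidate 8: (m,n)=(18,-18) → π∥ = 18-18·β ≈ -25.455844, π⊥ = 18-18·β' ≈ 25.455844 ∉ [-1.4, 0.2) ⇒ out
candidate 9: (m,n)=(-4,-6) → π∥ = -4-6·β ≈ -18.485281, π⊥ = -4-6·β' ≈ -1.514719 ∉ [-1.4, 0.2) ⇒ out

2, 7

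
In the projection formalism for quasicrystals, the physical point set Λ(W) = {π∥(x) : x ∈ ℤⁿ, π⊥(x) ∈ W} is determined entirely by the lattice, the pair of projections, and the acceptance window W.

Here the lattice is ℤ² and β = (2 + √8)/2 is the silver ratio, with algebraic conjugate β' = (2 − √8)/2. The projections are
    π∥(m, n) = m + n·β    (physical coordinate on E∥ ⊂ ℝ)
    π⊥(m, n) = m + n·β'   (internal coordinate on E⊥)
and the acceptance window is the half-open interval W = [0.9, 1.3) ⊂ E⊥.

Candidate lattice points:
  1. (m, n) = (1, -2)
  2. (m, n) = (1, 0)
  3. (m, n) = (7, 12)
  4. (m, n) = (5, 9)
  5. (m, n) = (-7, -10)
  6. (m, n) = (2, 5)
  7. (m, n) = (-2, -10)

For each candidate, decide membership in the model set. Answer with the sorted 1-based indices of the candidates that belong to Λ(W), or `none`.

Compute β' = (2−√8)/2 = -0.4142, so π⊥(m,n) = m -0.4142·n.
#1 (1,-2): internal coord 1 + (-2)·β' = +1.8284; +1.8284 ∉ [0.9, 1.3) → out
#2 (1,0): internal coord 1 + (0)·β' = +1.0000; +1.0000 ∈ [0.9, 1.3) → IN Λ
#3 (7,12): internal coord 7 + (12)·β' = +2.0294; +2.0294 ∉ [0.9, 1.3) → out
#4 (5,9): internal coord 5 + (9)·β' = +1.2721; +1.2721 ∈ [0.9, 1.3) → IN Λ
#5 (-7,-10): internal coord -7 + (-10)·β' = -2.8579; -2.8579 ∉ [0.9, 1.3) → out
#6 (2,5): internal coord 2 + (5)·β' = -0.0711; -0.0711 ∉ [0.9, 1.3) → out
#7 (-2,-10): internal coord -2 + (-10)·β' = +2.1421; +2.1421 ∉ [0.9, 1.3) → out

2, 4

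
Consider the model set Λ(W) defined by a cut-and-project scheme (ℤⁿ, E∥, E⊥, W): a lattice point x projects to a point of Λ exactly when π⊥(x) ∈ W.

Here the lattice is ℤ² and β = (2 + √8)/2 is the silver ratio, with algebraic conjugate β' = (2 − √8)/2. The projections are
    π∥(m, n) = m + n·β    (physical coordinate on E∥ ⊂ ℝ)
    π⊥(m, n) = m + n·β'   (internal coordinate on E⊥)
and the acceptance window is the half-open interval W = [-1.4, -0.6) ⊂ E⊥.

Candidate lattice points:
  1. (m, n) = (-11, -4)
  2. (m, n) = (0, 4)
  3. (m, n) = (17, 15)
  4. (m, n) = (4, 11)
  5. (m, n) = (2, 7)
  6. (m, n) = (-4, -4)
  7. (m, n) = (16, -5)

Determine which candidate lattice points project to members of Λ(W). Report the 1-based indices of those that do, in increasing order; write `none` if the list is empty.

Numerically β ≈ 2.4142 and β' = −1/β ≈ -0.4142.
candidate 1: (m,n)=(-11,-4) → π∥ = -11-4·β ≈ -20.6569, π⊥ = -11-4·β' ≈ -9.3431 ∉ [-1.4, -0.6) ⇒ out
candidate 2: (m,n)=(0,4) → π∥ = 0+4·β ≈ 9.6569, π⊥ = 0+4·β' ≈ -1.6569 ∉ [-1.4, -0.6) ⇒ out
candidate 3: (m,n)=(17,15) → π∥ = 17+15·β ≈ 53.2132, π⊥ = 17+15·β' ≈ 10.7868 ∉ [-1.4, -0.6) ⇒ out
candidate 4: (m,n)=(4,11) → π∥ = 4+11·β ≈ 30.5563, π⊥ = 4+11·β' ≈ -0.5563 ∉ [-1.4, -0.6) ⇒ out
candidate 5: (m,n)=(2,7) → π∥ = 2+7·β ≈ 18.8995, π⊥ = 2+7·β' ≈ -0.8995 ∈ [-1.4, -0.6) ⇒ IN Λ
candidate 6: (m,n)=(-4,-4) → π∥ = -4-4·β ≈ -13.6569, π⊥ = -4-4·β' ≈ -2.3431 ∉ [-1.4, -0.6) ⇒ out
candidate 7: (m,n)=(16,-5) → π∥ = 16-5·β ≈ 3.9289, π⊥ = 16-5·β' ≈ 18.0711 ∉ [-1.4, -0.6) ⇒ out

5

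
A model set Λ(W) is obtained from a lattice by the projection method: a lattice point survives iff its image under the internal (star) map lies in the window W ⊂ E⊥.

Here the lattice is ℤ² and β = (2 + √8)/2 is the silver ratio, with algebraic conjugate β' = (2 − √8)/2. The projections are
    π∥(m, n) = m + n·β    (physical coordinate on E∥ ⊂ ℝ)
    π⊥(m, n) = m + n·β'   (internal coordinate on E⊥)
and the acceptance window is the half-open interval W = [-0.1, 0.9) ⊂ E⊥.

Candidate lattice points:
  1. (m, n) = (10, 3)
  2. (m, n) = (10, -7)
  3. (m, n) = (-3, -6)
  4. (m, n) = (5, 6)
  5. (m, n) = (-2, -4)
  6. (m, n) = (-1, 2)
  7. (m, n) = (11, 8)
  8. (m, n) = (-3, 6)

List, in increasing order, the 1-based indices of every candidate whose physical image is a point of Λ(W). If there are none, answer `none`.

none

β' = (2−√8)/2 ≈ -0.414214.
[1] lift (10,3): star map gives 8.757359; window check -0.1 ≤ 8.757359 < 0.9 is false → out
[2] lift (10,-7): star map gives 12.899495; window check -0.1 ≤ 12.899495 < 0.9 is false → out
[3] lift (-3,-6): star map gives -0.514719; window check -0.1 ≤ -0.514719 < 0.9 is false → out
[4] lift (5,6): star map gives 2.514719; window check -0.1 ≤ 2.514719 < 0.9 is false → out
[5] lift (-2,-4): star map gives -0.343146; window check -0.1 ≤ -0.343146 < 0.9 is false → out
[6] lift (-1,2): star map gives -1.828427; window check -0.1 ≤ -1.828427 < 0.9 is false → out
[7] lift (11,8): star map gives 7.686292; window check -0.1 ≤ 7.686292 < 0.9 is false → out
[8] lift (-3,6): star map gives -5.485281; window check -0.1 ≤ -5.485281 < 0.9 is false → out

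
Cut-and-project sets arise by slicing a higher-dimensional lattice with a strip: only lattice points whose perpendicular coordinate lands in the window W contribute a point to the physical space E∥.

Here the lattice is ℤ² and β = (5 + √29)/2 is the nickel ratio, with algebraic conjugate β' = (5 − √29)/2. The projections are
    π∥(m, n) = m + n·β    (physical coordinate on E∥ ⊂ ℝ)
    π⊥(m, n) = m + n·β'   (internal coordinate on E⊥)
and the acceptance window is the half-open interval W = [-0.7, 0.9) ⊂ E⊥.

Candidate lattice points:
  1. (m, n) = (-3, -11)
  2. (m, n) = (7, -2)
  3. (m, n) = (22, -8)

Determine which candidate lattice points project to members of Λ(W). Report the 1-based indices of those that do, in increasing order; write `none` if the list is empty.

Compute β' = (5−√29)/2 = -0.1926, so π⊥(m,n) = m -0.1926·n.
#1 (-3,-11): internal coord -3 + (-11)·β' = -0.8816; -0.8816 ∉ [-0.7, 0.9) → out
#2 (7,-2): internal coord 7 + (-2)·β' = +7.3852; +7.3852 ∉ [-0.7, 0.9) → out
#3 (22,-8): internal coord 22 + (-8)·β' = +23.5407; +23.5407 ∉ [-0.7, 0.9) → out

none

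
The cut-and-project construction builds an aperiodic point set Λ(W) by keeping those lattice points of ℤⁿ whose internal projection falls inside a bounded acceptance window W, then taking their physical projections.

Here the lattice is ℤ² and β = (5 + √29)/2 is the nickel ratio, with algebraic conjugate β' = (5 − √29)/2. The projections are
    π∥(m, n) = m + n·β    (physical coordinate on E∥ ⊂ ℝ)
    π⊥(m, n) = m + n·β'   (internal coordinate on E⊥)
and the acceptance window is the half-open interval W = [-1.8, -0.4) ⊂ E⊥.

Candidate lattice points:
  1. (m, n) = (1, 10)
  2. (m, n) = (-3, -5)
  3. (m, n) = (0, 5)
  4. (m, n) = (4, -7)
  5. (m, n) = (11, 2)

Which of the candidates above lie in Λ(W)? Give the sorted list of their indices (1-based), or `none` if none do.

Compute β' = (5−√29)/2 = -0.192582, so π⊥(m,n) = m -0.192582·n.
[1] lift (1,10): star map gives -0.925824; window check -1.8 ≤ -0.925824 < -0.4 is true → IN Λ
[2] lift (-3,-5): star map gives -2.037088; window check -1.8 ≤ -2.037088 < -0.4 is false → out
[3] lift (0,5): star map gives -0.962912; window check -1.8 ≤ -0.962912 < -0.4 is true → IN Λ
[4] lift (4,-7): star map gives 5.348077; window check -1.8 ≤ 5.348077 < -0.4 is false → out
[5] lift (11,2): star map gives 10.614835; window check -1.8 ≤ 10.614835 < -0.4 is false → out

1, 3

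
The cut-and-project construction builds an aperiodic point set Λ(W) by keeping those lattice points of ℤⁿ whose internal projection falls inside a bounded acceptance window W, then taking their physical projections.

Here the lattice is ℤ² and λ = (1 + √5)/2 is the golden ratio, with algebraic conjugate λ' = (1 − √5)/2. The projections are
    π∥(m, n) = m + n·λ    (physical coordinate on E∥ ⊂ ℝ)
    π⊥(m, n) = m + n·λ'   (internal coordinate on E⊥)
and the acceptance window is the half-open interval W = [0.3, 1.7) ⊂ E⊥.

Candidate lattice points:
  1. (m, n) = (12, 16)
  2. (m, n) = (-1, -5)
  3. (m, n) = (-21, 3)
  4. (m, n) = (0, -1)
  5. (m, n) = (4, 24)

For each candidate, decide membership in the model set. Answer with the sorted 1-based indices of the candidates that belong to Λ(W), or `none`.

4

Numerically λ ≈ 1.618034 and λ' = −1/λ ≈ -0.618034.
candidate 1: (m,n)=(12,16) → π∥ = 12+16·λ ≈ 37.888544, π⊥ = 12+16·λ' ≈ 2.111456 ∉ [0.3, 1.7) ⇒ out
candidate 2: (m,n)=(-1,-5) → π∥ = -1-5·λ ≈ -9.090170, π⊥ = -1-5·λ' ≈ 2.090170 ∉ [0.3, 1.7) ⇒ out
candidate 3: (m,n)=(-21,3) → π∥ = -21+3·λ ≈ -16.145898, π⊥ = -21+3·λ' ≈ -22.854102 ∉ [0.3, 1.7) ⇒ out
candidate 4: (m,n)=(0,-1) → π∥ = 0-1·λ ≈ -1.618034, π⊥ = 0-1·λ' ≈ 0.618034 ∈ [0.3, 1.7) ⇒ IN Λ
candidate 5: (m,n)=(4,24) → π∥ = 4+24·λ ≈ 42.832816, π⊥ = 4+24·λ' ≈ -10.832816 ∉ [0.3, 1.7) ⇒ out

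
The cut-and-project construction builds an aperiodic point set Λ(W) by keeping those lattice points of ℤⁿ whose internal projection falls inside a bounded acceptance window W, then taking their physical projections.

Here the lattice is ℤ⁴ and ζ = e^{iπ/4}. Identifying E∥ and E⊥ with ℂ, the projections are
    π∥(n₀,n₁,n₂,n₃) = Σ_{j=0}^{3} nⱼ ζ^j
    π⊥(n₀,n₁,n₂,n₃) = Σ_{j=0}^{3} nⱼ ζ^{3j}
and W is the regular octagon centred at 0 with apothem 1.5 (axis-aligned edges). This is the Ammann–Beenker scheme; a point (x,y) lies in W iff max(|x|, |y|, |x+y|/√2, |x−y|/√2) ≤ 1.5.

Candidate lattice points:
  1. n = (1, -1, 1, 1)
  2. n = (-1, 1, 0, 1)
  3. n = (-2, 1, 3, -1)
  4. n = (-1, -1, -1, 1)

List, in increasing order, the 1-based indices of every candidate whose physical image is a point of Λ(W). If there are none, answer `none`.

4

π⊥(n) = n₀ + n₁ζ³ + n₂ζ⁶ + n₃ζ⁹ where ζ = e^{iπ/4}.
#1 (1, -1, 1, 1): internal (2.4142, -1.0000); octagon support 2.4142 vs apothem 1.5 → ∉ W
#2 (-1, 1, 0, 1): internal (-1.0000, 1.4142); octagon support 1.7071 vs apothem 1.5 → ∉ W
#3 (-2, 1, 3, -1): internal (-3.4142, -3.0000); octagon support 4.5355 vs apothem 1.5 → ∉ W
#4 (-1, -1, -1, 1): internal (0.4142, 1.0000); octagon support 1.0000 vs apothem 1.5 → ∈ W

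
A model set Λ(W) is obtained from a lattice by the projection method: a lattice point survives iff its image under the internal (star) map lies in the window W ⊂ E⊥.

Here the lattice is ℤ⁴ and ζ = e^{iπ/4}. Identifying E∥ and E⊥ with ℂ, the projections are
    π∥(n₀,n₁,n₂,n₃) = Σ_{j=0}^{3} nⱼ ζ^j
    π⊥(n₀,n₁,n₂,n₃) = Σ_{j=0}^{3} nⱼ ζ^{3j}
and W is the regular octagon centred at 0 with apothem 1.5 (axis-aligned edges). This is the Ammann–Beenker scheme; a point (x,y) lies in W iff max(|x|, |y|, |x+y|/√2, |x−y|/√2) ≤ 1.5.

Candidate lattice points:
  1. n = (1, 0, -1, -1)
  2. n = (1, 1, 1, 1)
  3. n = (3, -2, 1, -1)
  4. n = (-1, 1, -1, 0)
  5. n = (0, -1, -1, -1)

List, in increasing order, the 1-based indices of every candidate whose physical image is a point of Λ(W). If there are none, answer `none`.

π⊥(n) = n₀ + n₁ζ³ + n₂ζ⁶ + n₃ζ⁹ where ζ = e^{iπ/4}.
#1 (1, 0, -1, -1): internal (0.292893, 0.292893); octagon support 0.414214 vs apothem 1.5 → ∈ W
#2 (1, 1, 1, 1): internal (1.000000, 0.414214); octagon support 1.000000 vs apothem 1.5 → ∈ W
#3 (3, -2, 1, -1): internal (3.707107, -3.121320); octagon support 4.828427 vs apothem 1.5 → ∉ W
#4 (-1, 1, -1, 0): internal (-1.707107, 1.707107); octagon support 2.414214 vs apothem 1.5 → ∉ W
#5 (0, -1, -1, -1): internal (0.000000, -0.414214); octagon support 0.414214 vs apothem 1.5 → ∈ W

1, 2, 5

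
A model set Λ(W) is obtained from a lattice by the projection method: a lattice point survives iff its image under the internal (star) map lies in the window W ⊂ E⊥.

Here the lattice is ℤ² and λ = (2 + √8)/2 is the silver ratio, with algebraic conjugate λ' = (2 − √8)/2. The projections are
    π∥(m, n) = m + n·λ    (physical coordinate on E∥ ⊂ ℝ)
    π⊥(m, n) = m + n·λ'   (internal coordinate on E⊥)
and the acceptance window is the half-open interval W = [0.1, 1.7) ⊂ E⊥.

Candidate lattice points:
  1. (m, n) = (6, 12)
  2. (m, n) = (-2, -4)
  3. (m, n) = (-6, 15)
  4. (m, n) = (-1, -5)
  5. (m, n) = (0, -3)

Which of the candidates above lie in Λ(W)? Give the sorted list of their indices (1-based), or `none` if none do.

1, 4, 5

Numerically λ ≈ 2.414214 and λ' = −1/λ ≈ -0.414214.
[1] lift (6,12): star map gives 1.029437; window check 0.1 ≤ 1.029437 < 1.7 is true → IN Λ
[2] lift (-2,-4): star map gives -0.343146; window check 0.1 ≤ -0.343146 < 1.7 is false → out
[3] lift (-6,15): star map gives -12.213203; window check 0.1 ≤ -12.213203 < 1.7 is false → out
[4] lift (-1,-5): star map gives 1.071068; window check 0.1 ≤ 1.071068 < 1.7 is true → IN Λ
[5] lift (0,-3): star map gives 1.242641; window check 0.1 ≤ 1.242641 < 1.7 is true → IN Λ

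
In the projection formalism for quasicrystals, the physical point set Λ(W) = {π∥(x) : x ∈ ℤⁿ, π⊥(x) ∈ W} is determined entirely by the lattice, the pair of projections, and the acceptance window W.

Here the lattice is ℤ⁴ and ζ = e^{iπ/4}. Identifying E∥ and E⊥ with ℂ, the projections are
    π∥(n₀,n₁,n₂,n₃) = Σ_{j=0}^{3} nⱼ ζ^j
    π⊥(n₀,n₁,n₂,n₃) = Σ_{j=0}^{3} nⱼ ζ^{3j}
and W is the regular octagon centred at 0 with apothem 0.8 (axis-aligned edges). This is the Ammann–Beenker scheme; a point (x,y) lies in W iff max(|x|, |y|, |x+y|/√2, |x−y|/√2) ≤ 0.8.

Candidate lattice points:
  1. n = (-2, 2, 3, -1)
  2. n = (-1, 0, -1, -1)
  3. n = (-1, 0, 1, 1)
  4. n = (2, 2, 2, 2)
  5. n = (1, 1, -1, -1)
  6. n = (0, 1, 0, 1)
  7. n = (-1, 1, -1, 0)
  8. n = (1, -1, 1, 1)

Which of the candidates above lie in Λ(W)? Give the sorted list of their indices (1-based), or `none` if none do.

3

With ζ = e^{iπ/4} the internal vectors are ζ^0,ζ^3,ζ^6,ζ^9.
candidate 1: n = (-2, 2, 3, -1) → π⊥ ≈ (-4.121320, -2.292893); max(|x|,|y|,|x±y|/√2) = 4.535534 > 0.8 ⇒ ∉ W
candidate 2: n = (-1, 0, -1, -1) → π⊥ ≈ (-1.707107, +0.292893); max(|x|,|y|,|x±y|/√2) = 1.707107 > 0.8 ⇒ ∉ W
candidate 3: n = (-1, 0, 1, 1) → π⊥ ≈ (-0.292893, -0.292893); max(|x|,|y|,|x±y|/√2) = 0.414214 ≤ 0.8 ⇒ ∈ W
candidate 4: n = (2, 2, 2, 2) → π⊥ ≈ (+2.000000, +0.828427); max(|x|,|y|,|x±y|/√2) = 2.000000 > 0.8 ⇒ ∉ W
candidate 5: n = (1, 1, -1, -1) → π⊥ ≈ (-0.414214, +1.000000); max(|x|,|y|,|x±y|/√2) = 1.000000 > 0.8 ⇒ ∉ W
candidate 6: n = (0, 1, 0, 1) → π⊥ ≈ (+0.000000, +1.414214); max(|x|,|y|,|x±y|/√2) = 1.414214 > 0.8 ⇒ ∉ W
candidate 7: n = (-1, 1, -1, 0) → π⊥ ≈ (-1.707107, +1.707107); max(|x|,|y|,|x±y|/√2) = 2.414214 > 0.8 ⇒ ∉ W
candidate 8: n = (1, -1, 1, 1) → π⊥ ≈ (+2.414214, -1.000000); max(|x|,|y|,|x±y|/√2) = 2.414214 > 0.8 ⇒ ∉ W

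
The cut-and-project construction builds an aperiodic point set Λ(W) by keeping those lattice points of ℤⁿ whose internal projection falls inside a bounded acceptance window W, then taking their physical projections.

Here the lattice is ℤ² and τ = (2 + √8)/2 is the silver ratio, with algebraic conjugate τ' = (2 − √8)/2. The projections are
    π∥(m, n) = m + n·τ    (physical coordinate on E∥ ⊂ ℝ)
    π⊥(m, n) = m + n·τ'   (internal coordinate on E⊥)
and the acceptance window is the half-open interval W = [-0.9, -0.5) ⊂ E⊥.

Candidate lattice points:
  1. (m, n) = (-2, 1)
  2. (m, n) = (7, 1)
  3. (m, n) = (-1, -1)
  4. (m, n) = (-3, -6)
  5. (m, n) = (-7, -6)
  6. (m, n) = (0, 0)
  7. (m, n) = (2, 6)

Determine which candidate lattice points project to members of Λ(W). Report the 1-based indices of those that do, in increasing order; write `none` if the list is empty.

Compute τ' = (2−√8)/2 = -0.414214, so π⊥(m,n) = m -0.414214·n.
candidate 1: (m,n)=(-2,1) → π∥ = -2+1·τ ≈ 0.414214, π⊥ = -2+1·τ' ≈ -2.414214 ∉ [-0.9, -0.5) ⇒ out
candidate 2: (m,n)=(7,1) → π∥ = 7+1·τ ≈ 9.414214, π⊥ = 7+1·τ' ≈ 6.585786 ∉ [-0.9, -0.5) ⇒ out
candidate 3: (m,n)=(-1,-1) → π∥ = -1-1·τ ≈ -3.414214, π⊥ = -1-1·τ' ≈ -0.585786 ∈ [-0.9, -0.5) ⇒ IN Λ
candidate 4: (m,n)=(-3,-6) → π∥ = -3-6·τ ≈ -17.485281, π⊥ = -3-6·τ' ≈ -0.514719 ∈ [-0.9, -0.5) ⇒ IN Λ
candidate 5: (m,n)=(-7,-6) → π∥ = -7-6·τ ≈ -21.485281, π⊥ = -7-6·τ' ≈ -4.514719 ∉ [-0.9, -0.5) ⇒ out
candidate 6: (m,n)=(0,0) → π∥ = 0+0·τ ≈ 0.000000, π⊥ = 0+0·τ' ≈ 0.000000 ∉ [-0.9, -0.5) ⇒ out
candidate 7: (m,n)=(2,6) → π∥ = 2+6·τ ≈ 16.485281, π⊥ = 2+6·τ' ≈ -0.485281 ∉ [-0.9, -0.5) ⇒ out

3, 4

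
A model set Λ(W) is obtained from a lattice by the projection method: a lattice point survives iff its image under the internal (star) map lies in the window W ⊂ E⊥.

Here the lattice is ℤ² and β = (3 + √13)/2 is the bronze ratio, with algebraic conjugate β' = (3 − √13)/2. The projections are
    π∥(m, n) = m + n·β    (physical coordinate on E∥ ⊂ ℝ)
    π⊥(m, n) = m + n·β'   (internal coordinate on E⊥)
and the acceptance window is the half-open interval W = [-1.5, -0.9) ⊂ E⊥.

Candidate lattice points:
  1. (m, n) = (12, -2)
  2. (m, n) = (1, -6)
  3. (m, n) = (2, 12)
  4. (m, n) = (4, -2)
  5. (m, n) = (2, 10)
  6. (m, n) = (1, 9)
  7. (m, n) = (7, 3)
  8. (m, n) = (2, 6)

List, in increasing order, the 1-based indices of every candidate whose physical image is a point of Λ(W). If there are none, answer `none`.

5

Numerically β ≈ 3.302776 and β' = −1/β ≈ -0.302776.
[1] lift (12,-2): star map gives 12.605551; window check -1.5 ≤ 12.605551 < -0.9 is false → out
[2] lift (1,-6): star map gives 2.816654; window check -1.5 ≤ 2.816654 < -0.9 is false → out
[3] lift (2,12): star map gives -1.633308; window check -1.5 ≤ -1.633308 < -0.9 is false → out
[4] lift (4,-2): star map gives 4.605551; window check -1.5 ≤ 4.605551 < -0.9 is false → out
[5] lift (2,10): star map gives -1.027756; window check -1.5 ≤ -1.027756 < -0.9 is true → IN Λ
[6] lift (1,9): star map gives -1.724981; window check -1.5 ≤ -1.724981 < -0.9 is false → out
[7] lift (7,3): star map gives 6.091673; window check -1.5 ≤ 6.091673 < -0.9 is false → out
[8] lift (2,6): star map gives 0.183346; window check -1.5 ≤ 0.183346 < -0.9 is false → out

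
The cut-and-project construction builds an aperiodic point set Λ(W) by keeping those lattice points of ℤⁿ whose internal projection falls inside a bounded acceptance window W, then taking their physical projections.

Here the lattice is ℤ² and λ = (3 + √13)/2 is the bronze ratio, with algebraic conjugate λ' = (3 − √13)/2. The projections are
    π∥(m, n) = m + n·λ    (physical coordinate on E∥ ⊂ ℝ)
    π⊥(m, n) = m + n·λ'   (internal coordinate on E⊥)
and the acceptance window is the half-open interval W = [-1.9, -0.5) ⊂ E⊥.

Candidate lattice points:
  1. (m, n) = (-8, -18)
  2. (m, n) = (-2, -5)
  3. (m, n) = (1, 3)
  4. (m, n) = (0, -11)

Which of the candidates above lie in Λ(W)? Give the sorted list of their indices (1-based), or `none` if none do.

Numerically λ ≈ 3.302776 and λ' = −1/λ ≈ -0.302776.
candidate 1: (m,n)=(-8,-18) → π∥ = -8-18·λ ≈ -67.449961, π⊥ = -8-18·λ' ≈ -2.550039 ∉ [-1.9, -0.5) ⇒ out
candidate 2: (m,n)=(-2,-5) → π∥ = -2-5·λ ≈ -18.513878, π⊥ = -2-5·λ' ≈ -0.486122 ∉ [-1.9, -0.5) ⇒ out
candidate 3: (m,n)=(1,3) → π∥ = 1+3·λ ≈ 10.908327, π⊥ = 1+3·λ' ≈ 0.091673 ∉ [-1.9, -0.5) ⇒ out
candidate 4: (m,n)=(0,-11) → π∥ = 0-11·λ ≈ -36.330532, π⊥ = 0-11·λ' ≈ 3.330532 ∉ [-1.9, -0.5) ⇒ out

none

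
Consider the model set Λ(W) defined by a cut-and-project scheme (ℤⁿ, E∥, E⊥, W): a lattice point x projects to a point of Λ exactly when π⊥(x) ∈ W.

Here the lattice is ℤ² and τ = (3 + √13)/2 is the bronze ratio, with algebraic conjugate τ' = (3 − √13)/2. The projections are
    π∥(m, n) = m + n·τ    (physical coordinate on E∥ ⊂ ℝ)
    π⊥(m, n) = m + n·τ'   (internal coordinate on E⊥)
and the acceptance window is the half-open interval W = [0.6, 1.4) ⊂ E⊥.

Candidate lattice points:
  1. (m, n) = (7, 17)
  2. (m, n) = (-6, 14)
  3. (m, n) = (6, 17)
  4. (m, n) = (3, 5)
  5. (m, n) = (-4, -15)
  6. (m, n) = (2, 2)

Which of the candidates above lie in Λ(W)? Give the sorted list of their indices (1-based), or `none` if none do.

3, 6

Numerically τ ≈ 3.3028 and τ' = −1/τ ≈ -0.3028.
#1 (7,17): internal coord 7 + (17)·τ' = +1.8528; +1.8528 ∉ [0.6, 1.4) → out
#2 (-6,14): internal coord -6 + (14)·τ' = -10.2389; -10.2389 ∉ [0.6, 1.4) → out
#3 (6,17): internal coord 6 + (17)·τ' = +0.8528; +0.8528 ∈ [0.6, 1.4) → IN Λ
#4 (3,5): internal coord 3 + (5)·τ' = +1.4861; +1.4861 ∉ [0.6, 1.4) → out
#5 (-4,-15): internal coord -4 + (-15)·τ' = +0.5416; +0.5416 ∉ [0.6, 1.4) → out
#6 (2,2): internal coord 2 + (2)·τ' = +1.3944; +1.3944 ∈ [0.6, 1.4) → IN Λ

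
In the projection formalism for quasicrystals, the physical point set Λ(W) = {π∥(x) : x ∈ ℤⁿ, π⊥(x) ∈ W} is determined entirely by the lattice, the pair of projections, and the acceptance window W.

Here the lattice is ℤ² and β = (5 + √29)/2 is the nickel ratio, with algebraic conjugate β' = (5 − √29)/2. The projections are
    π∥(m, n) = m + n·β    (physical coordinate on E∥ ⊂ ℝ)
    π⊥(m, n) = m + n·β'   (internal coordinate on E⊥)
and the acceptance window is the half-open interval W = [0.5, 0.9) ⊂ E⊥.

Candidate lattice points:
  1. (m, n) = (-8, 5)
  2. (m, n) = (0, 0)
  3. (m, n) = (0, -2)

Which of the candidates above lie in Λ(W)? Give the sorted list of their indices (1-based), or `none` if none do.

Compute β' = (5−√29)/2 = -0.192582, so π⊥(m,n) = m -0.192582·n.
candidate 1: (m,n)=(-8,5) → π∥ = -8+5·β ≈ 17.962912, π⊥ = -8+5·β' ≈ -8.962912 ∉ [0.5, 0.9) ⇒ out
candidate 2: (m,n)=(0,0) → π∥ = 0+0·β ≈ 0.000000, π⊥ = 0+0·β' ≈ 0.000000 ∉ [0.5, 0.9) ⇒ out
candidate 3: (m,n)=(0,-2) → π∥ = 0-2·β ≈ -10.385165, π⊥ = 0-2·β' ≈ 0.385165 ∉ [0.5, 0.9) ⇒ out

none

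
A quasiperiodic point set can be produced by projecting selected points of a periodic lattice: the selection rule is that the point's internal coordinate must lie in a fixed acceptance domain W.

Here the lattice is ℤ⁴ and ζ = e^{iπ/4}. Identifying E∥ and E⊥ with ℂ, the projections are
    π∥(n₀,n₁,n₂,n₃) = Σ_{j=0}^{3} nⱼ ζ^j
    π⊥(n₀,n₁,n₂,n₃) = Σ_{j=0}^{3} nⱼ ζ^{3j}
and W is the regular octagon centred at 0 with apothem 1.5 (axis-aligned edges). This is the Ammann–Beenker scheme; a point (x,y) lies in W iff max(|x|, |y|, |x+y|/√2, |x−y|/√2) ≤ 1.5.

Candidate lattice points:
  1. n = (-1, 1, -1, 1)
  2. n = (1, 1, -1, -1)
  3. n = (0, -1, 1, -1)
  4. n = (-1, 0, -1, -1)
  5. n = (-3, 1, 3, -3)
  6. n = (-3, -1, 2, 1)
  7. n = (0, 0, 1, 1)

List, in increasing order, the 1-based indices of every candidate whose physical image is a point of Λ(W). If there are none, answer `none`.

2, 7

π⊥(n) = n₀ + n₁ζ³ + n₂ζ⁶ + n₃ζ⁹ where ζ = e^{iπ/4}.
candidate 1: n = (-1, 1, -1, 1) → π⊥ ≈ (-1.000000, +2.414214); max(|x|,|y|,|x±y|/√2) = 2.414214 > 1.5 ⇒ ∉ W
candidate 2: n = (1, 1, -1, -1) → π⊥ ≈ (-0.414214, +1.000000); max(|x|,|y|,|x±y|/√2) = 1.000000 ≤ 1.5 ⇒ ∈ W
candidate 3: n = (0, -1, 1, -1) → π⊥ ≈ (+0.000000, -2.414214); max(|x|,|y|,|x±y|/√2) = 2.414214 > 1.5 ⇒ ∉ W
candidate 4: n = (-1, 0, -1, -1) → π⊥ ≈ (-1.707107, +0.292893); max(|x|,|y|,|x±y|/√2) = 1.707107 > 1.5 ⇒ ∉ W
candidate 5: n = (-3, 1, 3, -3) → π⊥ ≈ (-5.828427, -4.414214); max(|x|,|y|,|x±y|/√2) = 7.242641 > 1.5 ⇒ ∉ W
candidate 6: n = (-3, -1, 2, 1) → π⊥ ≈ (-1.585786, -2.000000); max(|x|,|y|,|x±y|/√2) = 2.535534 > 1.5 ⇒ ∉ W
candidate 7: n = (0, 0, 1, 1) → π⊥ ≈ (+0.707107, -0.292893); max(|x|,|y|,|x±y|/√2) = 0.707107 ≤ 1.5 ⇒ ∈ W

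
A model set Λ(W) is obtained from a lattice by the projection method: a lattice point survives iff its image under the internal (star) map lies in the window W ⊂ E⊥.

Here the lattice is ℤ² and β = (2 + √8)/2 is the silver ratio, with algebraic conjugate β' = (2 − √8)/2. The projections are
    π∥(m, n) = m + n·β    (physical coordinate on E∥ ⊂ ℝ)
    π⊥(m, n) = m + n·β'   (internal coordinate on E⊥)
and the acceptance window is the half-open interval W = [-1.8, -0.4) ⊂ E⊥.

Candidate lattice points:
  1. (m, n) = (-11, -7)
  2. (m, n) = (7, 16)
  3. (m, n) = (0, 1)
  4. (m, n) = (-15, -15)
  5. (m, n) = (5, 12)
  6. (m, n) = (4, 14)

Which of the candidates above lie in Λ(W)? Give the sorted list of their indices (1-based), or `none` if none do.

3, 6

Numerically β ≈ 2.4142 and β' = −1/β ≈ -0.4142.
[1] lift (-11,-7): star map gives -8.1005; window check -1.8 ≤ -8.1005 < -0.4 is false → out
[2] lift (7,16): star map gives 0.3726; window check -1.8 ≤ 0.3726 < -0.4 is false → out
[3] lift (0,1): star map gives -0.4142; window check -1.8 ≤ -0.4142 < -0.4 is true → IN Λ
[4] lift (-15,-15): star map gives -8.7868; window check -1.8 ≤ -8.7868 < -0.4 is false → out
[5] lift (5,12): star map gives 0.0294; window check -1.8 ≤ 0.0294 < -0.4 is false → out
[6] lift (4,14): star map gives -1.7990; window check -1.8 ≤ -1.7990 < -0.4 is true → IN Λ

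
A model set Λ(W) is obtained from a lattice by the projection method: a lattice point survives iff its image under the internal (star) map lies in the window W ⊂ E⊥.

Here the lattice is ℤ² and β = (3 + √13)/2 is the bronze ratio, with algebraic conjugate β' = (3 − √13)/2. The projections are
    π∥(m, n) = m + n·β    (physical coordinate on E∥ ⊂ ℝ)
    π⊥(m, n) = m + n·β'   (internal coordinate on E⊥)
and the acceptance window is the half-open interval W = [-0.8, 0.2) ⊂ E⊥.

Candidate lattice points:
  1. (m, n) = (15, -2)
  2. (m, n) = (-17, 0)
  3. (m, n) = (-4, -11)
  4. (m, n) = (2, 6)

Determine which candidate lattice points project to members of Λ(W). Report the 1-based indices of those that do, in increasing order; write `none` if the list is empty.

β' = (3−√13)/2 ≈ -0.302776.
candidate 1: (m,n)=(15,-2) → π∥ = 15-2·β ≈ 8.394449, π⊥ = 15-2·β' ≈ 15.605551 ∉ [-0.8, 0.2) ⇒ out
candidate 2: (m,n)=(-17,0) → π∥ = -17+0·β ≈ -17.000000, π⊥ = -17+0·β' ≈ -17.000000 ∉ [-0.8, 0.2) ⇒ out
candidate 3: (m,n)=(-4,-11) → π∥ = -4-11·β ≈ -40.330532, π⊥ = -4-11·β' ≈ -0.669468 ∈ [-0.8, 0.2) ⇒ IN Λ
candidate 4: (m,n)=(2,6) → π∥ = 2+6·β ≈ 21.816654, π⊥ = 2+6·β' ≈ 0.183346 ∈ [-0.8, 0.2) ⇒ IN Λ

3, 4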